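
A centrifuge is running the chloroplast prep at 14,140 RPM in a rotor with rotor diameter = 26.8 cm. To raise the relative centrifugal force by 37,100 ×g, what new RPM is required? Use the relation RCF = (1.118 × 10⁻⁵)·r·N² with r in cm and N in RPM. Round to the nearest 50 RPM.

r = 26.8 / 2 = 13.4 cm
Current RCF = 1.118 × 10⁻⁵ × 13.4 × (14140)² = 1.118 × 10⁻⁵ × 13.4 × 199,939,600 ≈ 29,953.4 × g
Target RCF = 29,953.4 + 37,100 = 67,053.4 × g
N² = 67,053.4 / (14.9812 × 10⁻⁵) = 447,583,638
N ≈ √447,583,638 ≈ 21,156.2

≈ 21150 RPM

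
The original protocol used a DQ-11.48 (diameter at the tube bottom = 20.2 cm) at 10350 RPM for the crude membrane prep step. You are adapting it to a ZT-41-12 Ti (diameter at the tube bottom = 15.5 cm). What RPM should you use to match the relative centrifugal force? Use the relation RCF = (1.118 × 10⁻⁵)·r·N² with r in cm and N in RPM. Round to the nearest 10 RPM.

≈ 11820 RPM

Original rotor: r = 20.2 / 2 = 10.1 cm
RCF = 1.118 × 10⁻⁵ × r × N²
RCF_original = 1.118 × 10⁻⁵ × 10.1 × (10350)² = 1.118 × 10⁻⁵ × 10.1 × 107,122,500 ≈ 12,096.1 × g
Your rotor: r = 15.5 / 2 = 7.75 cm
12,096.1 = 1.118 × 10⁻⁵ × 7.75 × N²
N² = 12,096.1 / (8.6645 × 10⁻⁵) = 139,605,286
N ≈ √139,605,286 ≈ 11,815.5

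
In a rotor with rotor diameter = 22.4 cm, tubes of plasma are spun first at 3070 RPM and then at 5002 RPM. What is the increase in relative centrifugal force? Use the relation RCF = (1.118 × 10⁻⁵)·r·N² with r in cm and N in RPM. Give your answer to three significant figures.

r = 22.4 / 2 = 11.2 cm
RCF₁ = 1.118 × 10⁻⁵ × 11.2 × (3070)² = 1.118 × 10⁻⁵ × 11.2 × 9,424,900 ≈ 1,180.1 × g
RCF₂ = 1.118 × 10⁻⁵ × 11.2 × (5002)² = 1.118 × 10⁻⁵ × 11.2 × 25,020,004 ≈ 3,132.9 × g
Increase = 3,132.9 − 1,180.1 = 1,952.8

1950 g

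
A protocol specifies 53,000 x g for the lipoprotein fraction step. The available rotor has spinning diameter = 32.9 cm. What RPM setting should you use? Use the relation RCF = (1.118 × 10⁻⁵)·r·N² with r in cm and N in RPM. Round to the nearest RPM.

N ≈ 16976 RPM

r = 32.9 / 2 = 16.45 cm
RCF = 1.118 × 10⁻⁵ × r × N²
53,000 = 1.118 × 10⁻⁵ × 16.45 × N²
N² = 53,000 / (18.3911 × 10⁻⁵) = 288,182,871
N ≈ √288,182,871 ≈ 16,975.9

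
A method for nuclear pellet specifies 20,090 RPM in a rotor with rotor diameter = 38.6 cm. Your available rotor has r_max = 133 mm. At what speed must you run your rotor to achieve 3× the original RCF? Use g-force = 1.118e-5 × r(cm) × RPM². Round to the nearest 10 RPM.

≈ 41920 RPM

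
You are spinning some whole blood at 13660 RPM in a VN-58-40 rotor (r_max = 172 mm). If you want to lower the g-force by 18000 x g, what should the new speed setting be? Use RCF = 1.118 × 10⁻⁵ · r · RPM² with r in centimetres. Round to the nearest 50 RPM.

≈ 9650 RPM

r = 172 mm = 17.2 cm
Current RCF = 1.118 × 10⁻⁵ × 17.2 × (13660)² = 1.118 × 10⁻⁵ × 17.2 × 186,595,600 ≈ 35,881.6 × g
Target RCF = 35,881.6 − 18,000 = 17,881.6 × g
N² = 17,881.6 / (19.2296 × 10⁻⁵) = 92,989,974
N ≈ √92,989,974 ≈ 9,643.1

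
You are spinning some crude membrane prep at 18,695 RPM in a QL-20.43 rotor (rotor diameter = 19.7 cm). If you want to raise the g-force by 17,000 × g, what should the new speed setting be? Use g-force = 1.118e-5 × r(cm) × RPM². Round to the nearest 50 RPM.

22450 RPM

r = 19.7 / 2 = 9.85 cm
Current RCF = 1.118 × 10⁻⁵ × 9.85 × (18695)² = 1.118 × 10⁻⁵ × 9.85 × 349,503,025 ≈ 38,488.3 × g
Target RCF = 38,488.3 + 17,000 = 55,488.3 × g
N² = 55,488.3 / (11.0123 × 10⁻⁵) = 503,875,666
N ≈ √503,875,666 ≈ 22,447.2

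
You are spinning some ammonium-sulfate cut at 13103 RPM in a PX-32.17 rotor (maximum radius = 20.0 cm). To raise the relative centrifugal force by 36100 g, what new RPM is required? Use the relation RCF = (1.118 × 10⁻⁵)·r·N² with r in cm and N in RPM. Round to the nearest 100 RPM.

Current RCF = 1.118 × 10⁻⁵ × 20 × (13103)² = 1.118 × 10⁻⁵ × 20 × 171,688,609 ≈ 38,389.6 × g
Target RCF = 38,389.6 + 36,100 = 74,489.6 × g
N² = 74,489.6 / (22.36 × 10⁻⁵) = 333,137,746
N ≈ √333,137,746 ≈ 18,252.1

18300 RPM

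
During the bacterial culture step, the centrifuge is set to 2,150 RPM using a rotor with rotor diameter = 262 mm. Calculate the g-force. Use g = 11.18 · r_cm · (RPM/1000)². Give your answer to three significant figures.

≈ 677 ×g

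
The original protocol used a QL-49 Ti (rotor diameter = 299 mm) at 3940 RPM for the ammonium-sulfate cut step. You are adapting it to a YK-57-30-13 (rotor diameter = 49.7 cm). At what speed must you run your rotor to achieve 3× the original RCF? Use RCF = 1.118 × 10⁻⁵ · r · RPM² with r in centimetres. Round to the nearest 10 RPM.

Original rotor: r = 299 mm / 2 = 149.5 mm = 14.95 cm
RCF_original = 1.118 × 10⁻⁵ × 14.95 × (3940)² = 1.118 × 10⁻⁵ × 14.95 × 15,523,600 ≈ 2,594.6 × g
Target RCF = 3 × 2,594.6 ≈ 7,783.8 × g
Your rotor: r = 49.7 / 2 = 24.85 cm
7,783.8 = 1.118 × 10⁻⁵ × 24.85 × N²
N² = 7,783.8 / (27.7823 × 10⁻⁵) = 28,017,119
N ≈ √28,017,119 ≈ 5,293.1

≈ 5290 RPM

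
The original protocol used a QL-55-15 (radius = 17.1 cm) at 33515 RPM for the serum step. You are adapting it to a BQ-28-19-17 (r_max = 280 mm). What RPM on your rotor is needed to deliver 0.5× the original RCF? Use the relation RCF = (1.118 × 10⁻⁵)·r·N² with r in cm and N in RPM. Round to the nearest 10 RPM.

18520 RPM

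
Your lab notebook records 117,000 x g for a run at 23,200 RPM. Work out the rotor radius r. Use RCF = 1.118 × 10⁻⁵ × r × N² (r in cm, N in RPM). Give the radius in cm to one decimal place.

19.4 cm

117000 = 1.118 × 10⁻⁵ × r × (23200)²
r = 117000 / (1.118 × 10⁻⁵ × 538,240,000) = 117000 / 6017.523 ≈ 19.443 cm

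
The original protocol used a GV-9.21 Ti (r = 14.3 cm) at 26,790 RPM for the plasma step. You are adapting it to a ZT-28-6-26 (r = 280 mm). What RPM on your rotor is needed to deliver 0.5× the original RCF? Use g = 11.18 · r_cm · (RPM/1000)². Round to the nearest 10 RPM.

RCF = 11.18 × r × (N/1000)²
RCF_original = 11.18 × 14.3 × (26.79)² = 11.18 × 14.3 × 717.7041 ≈ 114,742.2 × g
Target RCF = 0.5 × 114,742.2 ≈ 57,371.1 × g
Your rotor: r = 280 mm = 28.0 cm
57,371.1 = 11.18 × 28 × (N/1000)²
(N/1000)² = 57,371.1 / 313.04 = 183.2708
N = 1000 × √183.2708 ≈ 13,537.8

13540 RPM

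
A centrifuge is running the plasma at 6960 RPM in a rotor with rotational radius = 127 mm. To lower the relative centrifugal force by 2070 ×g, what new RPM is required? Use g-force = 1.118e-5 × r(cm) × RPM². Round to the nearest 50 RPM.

r = 127 mm = 12.7 cm
Current RCF = 1.118 × 10⁻⁵ × 12.7 × (6960)² = 1.118 × 10⁻⁵ × 12.7 × 48,441,600 ≈ 6,878 × g
Target RCF = 6,878 − 2,070 = 4,808 × g
N² = 4,808 / (14.1986 × 10⁻⁵) = 33,862,493
N ≈ √33,862,493 ≈ 5,819.1

5800 RPM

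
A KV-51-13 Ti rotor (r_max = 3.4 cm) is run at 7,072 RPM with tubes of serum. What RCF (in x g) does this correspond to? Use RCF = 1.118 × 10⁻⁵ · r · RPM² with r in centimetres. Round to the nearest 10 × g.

RCF = 1.118 × 10⁻⁵ × 3.4 × (7072)² = 1.118 × 10⁻⁵ × 3.4 × 50,013,184 ≈ 1,901.1 × g

RCF ≈ 1900 x g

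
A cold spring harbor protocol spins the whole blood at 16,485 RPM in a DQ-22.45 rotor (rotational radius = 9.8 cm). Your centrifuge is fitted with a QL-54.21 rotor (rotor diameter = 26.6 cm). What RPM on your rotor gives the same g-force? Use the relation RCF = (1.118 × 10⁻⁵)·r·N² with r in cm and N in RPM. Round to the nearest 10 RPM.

≈ 14150 RPM

RCF = 1.118 × 10⁻⁵ × r × N²
RCF_original = 1.118 × 10⁻⁵ × 9.8 × (16485)² = 1.118 × 10⁻⁵ × 9.8 × 271,755,225 ≈ 29,774.6 × g
Your rotor: r = 26.6 / 2 = 13.3 cm
29,774.6 = 1.118 × 10⁻⁵ × 13.3 × N²
N² = 29,774.6 / (14.8694 × 10⁻⁵) = 200,240,763
N ≈ √200,240,763 ≈ 14,150.6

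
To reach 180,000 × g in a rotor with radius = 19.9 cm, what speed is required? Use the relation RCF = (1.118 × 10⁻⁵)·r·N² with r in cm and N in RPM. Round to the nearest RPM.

RCF = 1.118 × 10⁻⁵ × r × N²
180,000 = 1.118 × 10⁻⁵ × 19.9 × N²
N² = 180,000 / (22.2482 × 10⁻⁵) = 809,054,216
N ≈ √809,054,216 ≈ 28,443.9

N ≈ 28444 RPM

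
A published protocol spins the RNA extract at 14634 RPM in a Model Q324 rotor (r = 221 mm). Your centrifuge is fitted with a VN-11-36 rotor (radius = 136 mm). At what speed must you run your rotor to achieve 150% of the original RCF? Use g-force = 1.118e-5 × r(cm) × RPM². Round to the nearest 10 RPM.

22850 RPM

Original rotor: r = 221 mm = 22.1 cm
RCF_original = 1.118 × 10⁻⁵ × 22.1 × (14634)² = 1.118 × 10⁻⁵ × 22.1 × 214,153,956 ≈ 52,912.7 × g
Target RCF = 1.5 × 52,912.7 ≈ 79,369 × g
Your rotor: r = 136 mm = 13.6 cm
79,369 = 1.118 × 10⁻⁵ × 13.6 × N²
N² = 79,369 / (15.2048 × 10⁻⁵) = 521,999,632
N ≈ √521,999,632 ≈ 22,847.3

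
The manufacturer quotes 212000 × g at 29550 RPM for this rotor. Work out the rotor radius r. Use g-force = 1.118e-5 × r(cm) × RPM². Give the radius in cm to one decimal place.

212000 = 1.118 × 10⁻⁵ × r × (29550)²
r = 212000 / (1.118 × 10⁻⁵ × 873,202,500) = 212000 / 9762.404 ≈ 21.716 cm

≈ 21.7 cm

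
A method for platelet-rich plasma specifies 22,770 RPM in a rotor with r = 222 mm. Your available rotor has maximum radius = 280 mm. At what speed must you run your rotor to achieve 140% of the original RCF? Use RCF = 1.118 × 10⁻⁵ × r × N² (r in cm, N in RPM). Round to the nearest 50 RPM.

≈ 24000 RPM

Original rotor: r = 222 mm = 22.2 cm
RCF_original = 1.118 × 10⁻⁵ × 22.2 × (22770)² = 1.118 × 10⁻⁵ × 22.2 × 518,472,900 ≈ 128,682.9 × g
Target RCF = 1.4 × 128,682.9 ≈ 180,156.1 × g
Your rotor: r = 280 mm = 28.0 cm
180,156.1 = 1.118 × 10⁻⁵ × 28 × N²
N² = 180,156.1 / (31.304 × 10⁻⁵) = 575,505,047
N ≈ √575,505,047 ≈ 23,989.7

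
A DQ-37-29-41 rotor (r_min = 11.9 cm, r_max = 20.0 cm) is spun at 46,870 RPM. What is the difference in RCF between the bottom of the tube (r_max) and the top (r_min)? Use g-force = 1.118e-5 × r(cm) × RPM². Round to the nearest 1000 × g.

RCF_max = 1.118 × 10⁻⁵ × 20 × (46870)² = 1.118 × 10⁻⁵ × 20 × 2,196,796,900 ≈ 491,203.8 × g
RCF_min = 1.118 × 10⁻⁵ × 11.9 × (46870)² = 1.118 × 10⁻⁵ × 11.9 × 2,196,796,900 ≈ 292,266.3 × g
ΔRCF = 491,203.8 − 292,266.3 = 198,937.5

199000 x g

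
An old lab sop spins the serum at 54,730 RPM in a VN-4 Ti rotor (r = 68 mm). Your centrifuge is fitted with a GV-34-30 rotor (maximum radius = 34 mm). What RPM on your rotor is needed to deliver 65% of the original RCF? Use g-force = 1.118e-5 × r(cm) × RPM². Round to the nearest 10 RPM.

62400 RPM

Original rotor: r = 68 mm = 6.8 cm
RCF_original = 1.118 × 10⁻⁵ × 6.8 × (54730)² = 1.118 × 10⁻⁵ × 6.8 × 2,995,372,900 ≈ 227,720.2 × g
Target RCF = 0.65 × 227,720.2 ≈ 148,018.1 × g
Your rotor: r = 34 mm = 3.4 cm
148,018.1 = 1.118 × 10⁻⁵ × 3.4 × N²
N² = 148,018.1 / (3.8012 × 10⁻⁵) = 3,893,983,479
N ≈ √3,893,983,479 ≈ 62,401.8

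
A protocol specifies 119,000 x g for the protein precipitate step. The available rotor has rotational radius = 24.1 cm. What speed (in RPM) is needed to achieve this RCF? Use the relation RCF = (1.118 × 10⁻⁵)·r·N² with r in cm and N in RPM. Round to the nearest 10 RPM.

N ≈ 21020 RPM

RCF = 1.118 × 10⁻⁵ × r × N²
119,000 = 1.118 × 10⁻⁵ × 24.1 × N²
N² = 119,000 / (26.9438 × 10⁻⁵) = 441,660,048
N ≈ √441,660,048 ≈ 21,015.7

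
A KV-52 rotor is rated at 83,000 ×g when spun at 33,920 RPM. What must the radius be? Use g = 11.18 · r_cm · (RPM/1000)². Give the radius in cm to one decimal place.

≈ 6.5 cm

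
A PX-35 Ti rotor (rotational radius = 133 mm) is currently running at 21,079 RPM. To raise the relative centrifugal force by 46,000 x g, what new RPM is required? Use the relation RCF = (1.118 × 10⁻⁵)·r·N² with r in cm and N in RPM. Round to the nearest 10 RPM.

≈ 27450 RPM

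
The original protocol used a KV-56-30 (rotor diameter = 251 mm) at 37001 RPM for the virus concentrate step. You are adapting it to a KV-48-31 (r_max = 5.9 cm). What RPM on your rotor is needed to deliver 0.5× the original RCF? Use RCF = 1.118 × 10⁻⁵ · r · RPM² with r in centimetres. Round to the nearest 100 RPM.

38200 RPM

Original rotor: r = 251 mm / 2 = 125.5 mm = 12.55 cm
RCF_original = 1.118 × 10⁻⁵ × 12.55 × (37001)² = 1.118 × 10⁻⁵ × 12.55 × 1,369,074,001 ≈ 192,093.4 × g
Target RCF = 0.5 × 192,093.4 ≈ 96,046.7 × g
96,046.7 = 1.118 × 10⁻⁵ × 5.9 × N²
N² = 96,046.7 / (6.5962 × 10⁻⁵) = 1,456,091,386
N ≈ √1,456,091,386 ≈ 38,158.8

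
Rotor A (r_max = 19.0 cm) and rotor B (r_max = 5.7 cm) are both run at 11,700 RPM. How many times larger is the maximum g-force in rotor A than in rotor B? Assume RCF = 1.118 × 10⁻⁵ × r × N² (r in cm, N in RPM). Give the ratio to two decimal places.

3.33

At fixed N, RCF ∝ r, so RCF_A/RCF_B = r_A/r_B = 19.0 / 5.7 = 3.3333.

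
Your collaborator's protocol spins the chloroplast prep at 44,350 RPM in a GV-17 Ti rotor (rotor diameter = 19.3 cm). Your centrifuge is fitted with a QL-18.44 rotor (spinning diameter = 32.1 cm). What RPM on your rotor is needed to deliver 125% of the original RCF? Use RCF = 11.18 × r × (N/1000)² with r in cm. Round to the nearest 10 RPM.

38450 RPM

Original rotor: r = 19.3 / 2 = 9.65 cm
RCF = 11.18 × r × (N/1000)²
RCF_original = 11.18 × 9.65 × (44.35)² = 11.18 × 9.65 × 1,966.9225 ≈ 212,205.4 × g
Target RCF = 1.25 × 212,205.4 ≈ 265,256.8 × g
Your rotor: r = 32.1 / 2 = 16.05 cm
265,256.8 = 11.18 × 16.05 × (N/1000)²
(N/1000)² = 265,256.8 / 179.439 = 1478.256
N = 1000 × √1478.256 ≈ 38,448.1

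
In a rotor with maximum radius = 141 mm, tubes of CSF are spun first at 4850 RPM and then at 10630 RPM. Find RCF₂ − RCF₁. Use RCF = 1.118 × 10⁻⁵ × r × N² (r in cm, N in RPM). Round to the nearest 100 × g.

14100 x g

r = 141 mm = 14.1 cm
RCF₁ = 1.118 × 10⁻⁵ × 14.1 × (4850)² = 1.118 × 10⁻⁵ × 14.1 × 23,522,500 ≈ 3,708 × g
RCF₂ = 1.118 × 10⁻⁵ × 14.1 × (10630)² = 1.118 × 10⁻⁵ × 14.1 × 112,996,900 ≈ 17,812.6 × g
Increase = 17,812.6 − 3,708 = 14,104.6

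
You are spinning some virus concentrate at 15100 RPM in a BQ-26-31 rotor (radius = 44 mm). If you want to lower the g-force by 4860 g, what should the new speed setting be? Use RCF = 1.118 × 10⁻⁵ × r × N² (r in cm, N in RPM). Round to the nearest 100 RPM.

r = 44 mm = 4.4 cm
Current RCF = 1.118 × 10⁻⁵ × 4.4 × (15100)² = 1.118 × 10⁻⁵ × 4.4 × 228,010,000 ≈ 11,216.3 × g
Target RCF = 11,216.3 − 4,860 = 6,356.3 × g
N² = 6,356.3 / (4.9192 × 10⁻⁵) = 129,214,100
N ≈ √129,214,100 ≈ 11,367.2

N₂ ≈ 11400 RPM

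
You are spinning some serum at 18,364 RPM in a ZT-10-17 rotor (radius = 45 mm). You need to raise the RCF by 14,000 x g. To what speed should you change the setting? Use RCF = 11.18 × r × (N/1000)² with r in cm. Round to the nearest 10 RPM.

r = 45 mm = 4.5 cm
Current RCF = 11.18 × 4.5 × (18.364)² = 11.18 × 4.5 × 337.236496 ≈ 16,966.4 × g
Target RCF = 16,966.4 + 14,000 = 30,966.4 × g
(N/1000)² = 30,966.4 / 50.31 = 615.5118
N = 1000 × √615.5118 ≈ 24,809.5

N₂ ≈ 24810 RPM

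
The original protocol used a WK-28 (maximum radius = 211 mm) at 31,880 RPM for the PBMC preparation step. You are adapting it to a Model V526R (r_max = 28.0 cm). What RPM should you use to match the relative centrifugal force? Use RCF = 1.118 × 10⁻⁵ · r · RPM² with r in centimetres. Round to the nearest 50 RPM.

27650 RPM

Original rotor: r = 211 mm = 21.1 cm
RCF_original = 1.118 × 10⁻⁵ × 21.1 × (31880)² = 1.118 × 10⁻⁵ × 21.1 × 1,016,334,400 ≈ 239,751.3 × g
239,751.3 = 1.118 × 10⁻⁵ × 28 × N²
N² = 239,751.3 / (31.304 × 10⁻⁵) = 765,880,718
N ≈ √765,880,718 ≈ 27,674.6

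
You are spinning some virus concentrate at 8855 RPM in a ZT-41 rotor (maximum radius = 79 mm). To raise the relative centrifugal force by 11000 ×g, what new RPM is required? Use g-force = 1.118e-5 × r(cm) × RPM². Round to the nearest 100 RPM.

r = 79 mm = 7.9 cm
Current RCF = 1.118 × 10⁻⁵ × 7.9 × (8855)² = 1.118 × 10⁻⁵ × 7.9 × 78,411,025 ≈ 6,925.4 × g
Target RCF = 6,925.4 + 11,000 = 17,925.4 × g
N² = 17,925.4 / (8.8322 × 10⁻⁵) = 202,955,096
N ≈ √202,955,096 ≈ 14,246.2

≈ 14200 RPM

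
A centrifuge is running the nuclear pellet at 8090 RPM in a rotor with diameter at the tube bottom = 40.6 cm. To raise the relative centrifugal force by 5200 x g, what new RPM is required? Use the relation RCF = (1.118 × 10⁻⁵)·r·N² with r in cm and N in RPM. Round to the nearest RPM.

9400 RPM

r = 40.6 / 2 = 20.3 cm
Current RCF = 1.118 × 10⁻⁵ × 20.3 × (8090)² = 1.118 × 10⁻⁵ × 20.3 × 65,448,100 ≈ 14,853.7 × g
Target RCF = 14,853.7 + 5,200 = 20,053.7 × g
N² = 20,053.7 / (22.6954 × 10⁻⁵) = 88,360,196
N ≈ √88,360,196 ≈ 9,400.0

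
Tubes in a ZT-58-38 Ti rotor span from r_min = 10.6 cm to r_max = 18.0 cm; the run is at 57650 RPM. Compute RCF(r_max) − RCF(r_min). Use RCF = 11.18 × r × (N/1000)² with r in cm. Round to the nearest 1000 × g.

≈ 275000 ×g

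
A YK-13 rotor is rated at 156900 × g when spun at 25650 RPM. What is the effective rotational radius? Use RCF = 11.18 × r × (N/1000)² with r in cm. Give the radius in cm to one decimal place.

≈ 21.3 cm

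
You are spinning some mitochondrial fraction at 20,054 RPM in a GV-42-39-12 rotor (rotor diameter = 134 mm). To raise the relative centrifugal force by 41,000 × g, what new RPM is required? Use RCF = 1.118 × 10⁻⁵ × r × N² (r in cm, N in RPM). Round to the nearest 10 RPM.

≈ 30810 RPM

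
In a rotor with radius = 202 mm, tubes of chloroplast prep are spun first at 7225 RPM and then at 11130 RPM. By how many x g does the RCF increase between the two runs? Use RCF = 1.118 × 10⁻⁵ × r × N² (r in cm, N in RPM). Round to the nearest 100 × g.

≈ 16200 x g

r = 202 mm = 20.2 cm
RCF₁ = 1.118 × 10⁻⁵ × 20.2 × (7225)² = 1.118 × 10⁻⁵ × 20.2 × 52,200,625 ≈ 11,788.8 × g
RCF₂ = 1.118 × 10⁻⁵ × 20.2 × (11130)² = 1.118 × 10⁻⁵ × 20.2 × 123,876,900 ≈ 27,975.9 × g
Increase = 27,975.9 − 11,788.8 = 16,187.1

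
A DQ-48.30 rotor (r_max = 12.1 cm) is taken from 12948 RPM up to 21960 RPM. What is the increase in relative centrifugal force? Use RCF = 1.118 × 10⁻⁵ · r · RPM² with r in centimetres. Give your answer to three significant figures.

RCF₁ = 1.118 × 10⁻⁵ × 12.1 × (12948)² = 1.118 × 10⁻⁵ × 12.1 × 167,650,704 ≈ 22,679.5 × g
RCF₂ = 1.118 × 10⁻⁵ × 12.1 × (21960)² = 1.118 × 10⁻⁵ × 12.1 × 482,241,600 ≈ 65,236.7 × g
Increase = 65,236.7 − 22,679.5 = 42,557.2

42600 ×g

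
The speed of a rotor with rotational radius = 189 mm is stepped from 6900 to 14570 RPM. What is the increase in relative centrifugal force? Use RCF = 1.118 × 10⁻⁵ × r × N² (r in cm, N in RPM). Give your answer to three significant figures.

≈ 34800 ×g

r = 189 mm = 18.9 cm
RCF₁ = 1.118 × 10⁻⁵ × 18.9 × (6900)² = 1.118 × 10⁻⁵ × 18.9 × 47,610,000 ≈ 10,060.1 × g
RCF₂ = 1.118 × 10⁻⁵ × 18.9 × (14570)² = 1.118 × 10⁻⁵ × 18.9 × 212,284,900 ≈ 44,856.2 × g
Increase = 44,856.2 − 10,060.1 = 34,796.1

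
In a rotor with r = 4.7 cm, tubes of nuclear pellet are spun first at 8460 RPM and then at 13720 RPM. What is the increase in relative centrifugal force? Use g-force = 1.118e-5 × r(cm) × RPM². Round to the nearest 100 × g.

RCF₁ = 1.118 × 10⁻⁵ × 4.7 × (8460)² = 1.118 × 10⁻⁵ × 4.7 × 71,571,600 ≈ 3,760.8 × g
RCF₂ = 1.118 × 10⁻⁵ × 4.7 × (13720)² = 1.118 × 10⁻⁵ × 4.7 × 188,238,400 ≈ 9,891.2 × g
Increase = 9,891.2 − 3,760.8 = 6,130.4

≈ 6100 x g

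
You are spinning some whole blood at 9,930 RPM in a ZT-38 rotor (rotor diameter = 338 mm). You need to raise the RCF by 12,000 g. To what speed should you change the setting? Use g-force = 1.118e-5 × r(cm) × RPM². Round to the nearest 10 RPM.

r = 338 mm / 2 = 169 mm = 16.9 cm
Current RCF = 1.118 × 10⁻⁵ × 16.9 × (9930)² = 1.118 × 10⁻⁵ × 16.9 × 98,604,900 ≈ 18,630.6 × g
Target RCF = 18,630.6 + 12,000 = 30,630.6 × g
N² = 30,630.6 / (18.8942 × 10⁻⁵) = 162,116,417
N ≈ √162,116,417 ≈ 12,732.5

12730 RPM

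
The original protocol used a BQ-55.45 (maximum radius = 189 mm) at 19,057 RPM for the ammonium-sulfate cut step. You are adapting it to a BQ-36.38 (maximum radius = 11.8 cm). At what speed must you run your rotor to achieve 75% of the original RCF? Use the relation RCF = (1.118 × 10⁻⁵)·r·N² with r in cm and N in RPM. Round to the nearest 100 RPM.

≈ 20900 RPM

Original rotor: r = 189 mm = 18.9 cm
RCF = 1.118 × 10⁻⁵ × r × N²
RCF_original = 1.118 × 10⁻⁵ × 18.9 × (19057)² = 1.118 × 10⁻⁵ × 18.9 × 363,169,249 ≈ 76,738.4 × g
Target RCF = 0.75 × 76,738.4 ≈ 57,553.8 × g
57,553.8 = 1.118 × 10⁻⁵ × 11.8 × N²
N² = 57,553.8 / (13.1924 × 10⁻⁵) = 436,264,819
N ≈ √436,264,819 ≈ 20,887.0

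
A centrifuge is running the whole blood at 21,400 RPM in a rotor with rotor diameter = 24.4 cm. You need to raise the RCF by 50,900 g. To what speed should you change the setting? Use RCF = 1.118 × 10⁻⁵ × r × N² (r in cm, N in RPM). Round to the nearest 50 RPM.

r = 24.4 / 2 = 12.2 cm
Current RCF = 1.118 × 10⁻⁵ × 12.2 × (21400)² = 1.118 × 10⁻⁵ × 12.2 × 457,960,000 ≈ 62,463.9 × g
Target RCF = 62,463.9 + 50,900 = 113,363.9 × g
N² = 113,363.9 / (13.6396 × 10⁻⁵) = 831,138,010
N ≈ √831,138,010 ≈ 28,829.5

28850 RPM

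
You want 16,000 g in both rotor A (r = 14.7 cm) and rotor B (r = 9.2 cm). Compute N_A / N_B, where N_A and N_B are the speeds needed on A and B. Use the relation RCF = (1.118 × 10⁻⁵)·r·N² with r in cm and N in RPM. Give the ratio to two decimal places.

At fixed RCF, N ∝ 1/√r, so N_A/N_B = √(r_B/r_A) = √(9.2/14.7) = √0.625850 = 0.7911.

0.79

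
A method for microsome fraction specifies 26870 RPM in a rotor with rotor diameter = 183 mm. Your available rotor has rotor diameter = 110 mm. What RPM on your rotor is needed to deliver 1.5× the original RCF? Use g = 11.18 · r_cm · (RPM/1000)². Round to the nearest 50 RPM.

Original rotor: r = 183 mm / 2 = 91.5 mm = 9.15 cm
RCF = 11.18 × r × (N/1000)²
RCF_original = 11.18 × 9.15 × (26.87)² = 11.18 × 9.15 × 721.9969 ≈ 73,858.1 × g
Target RCF = 1.5 × 73,858.1 ≈ 110,787.2 × g
Your rotor: r = 110 mm / 2 = 55 mm = 5.5 cm
110,787.2 = 11.18 × 5.5 × (N/1000)²
(N/1000)² = 110,787.2 / 61.49 = 1801.711
N = 1000 × √1801.711 ≈ 42,446.6

42450 RPM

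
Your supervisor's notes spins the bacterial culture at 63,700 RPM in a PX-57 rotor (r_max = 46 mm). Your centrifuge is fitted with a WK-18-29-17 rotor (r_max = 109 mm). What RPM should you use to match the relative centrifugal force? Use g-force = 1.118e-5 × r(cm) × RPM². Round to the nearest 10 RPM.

Original rotor: r = 46 mm = 4.6 cm
RCF = 1.118 × 10⁻⁵ × r × N²
RCF_original = 1.118 × 10⁻⁵ × 4.6 × (63700)² = 1.118 × 10⁻⁵ × 4.6 × 4,057,690,000 ≈ 208,678.9 × g
Your rotor: r = 109 mm = 10.9 cm
208,678.9 = 1.118 × 10⁻⁵ × 10.9 × N²
N² = 208,678.9 / (12.1862 × 10⁻⁵) = 1,712,419,786
N ≈ √1,712,419,786 ≈ 41,381.4

≈ 41380 RPM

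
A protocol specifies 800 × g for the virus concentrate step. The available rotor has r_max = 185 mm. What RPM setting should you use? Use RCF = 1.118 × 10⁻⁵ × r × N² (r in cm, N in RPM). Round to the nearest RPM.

r = 185 mm = 18.5 cm
800 = 1.118 × 10⁻⁵ × 18.5 × N²
N² = 800 / (20.683 × 10⁻⁵) = 3,867,911
N ≈ √3,867,911 ≈ 1,966.7

N ≈ 1967 RPM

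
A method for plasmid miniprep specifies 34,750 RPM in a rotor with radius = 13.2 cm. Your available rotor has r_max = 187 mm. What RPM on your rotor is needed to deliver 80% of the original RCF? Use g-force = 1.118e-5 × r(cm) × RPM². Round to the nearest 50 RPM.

RCF_original = 1.118 × 10⁻⁵ × 13.2 × (34750)² = 1.118 × 10⁻⁵ × 13.2 × 1,207,562,500 ≈ 178,207.2 × g
Target RCF = 0.8 × 178,207.2 ≈ 142,565.8 × g
Your rotor: r = 187 mm = 18.7 cm
142,565.8 = 1.118 × 10⁻⁵ × 18.7 × N²
N² = 142,565.8 / (20.9066 × 10⁻⁵) = 681,917,672
N ≈ √681,917,672 ≈ 26,113.6

26100 RPM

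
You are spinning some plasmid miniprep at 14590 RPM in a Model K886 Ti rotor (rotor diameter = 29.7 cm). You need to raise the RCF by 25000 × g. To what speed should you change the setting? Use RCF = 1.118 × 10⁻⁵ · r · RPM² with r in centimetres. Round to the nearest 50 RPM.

r = 29.7 / 2 = 14.85 cm
Current RCF = 1.118 × 10⁻⁵ × 14.85 × (14590)² = 1.118 × 10⁻⁵ × 14.85 × 212,868,100 ≈ 35,341 × g
Target RCF = 35,341 + 25,000 = 60,341 × g
N² = 60,341 / (16.6023 × 10⁻⁵) = 363,449,643
N ≈ √363,449,643 ≈ 19,064.4

19050 RPM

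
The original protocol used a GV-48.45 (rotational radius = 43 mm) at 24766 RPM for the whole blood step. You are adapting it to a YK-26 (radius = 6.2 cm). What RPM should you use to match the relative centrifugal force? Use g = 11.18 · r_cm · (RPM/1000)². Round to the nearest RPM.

≈ 20625 RPM

Original rotor: r = 43 mm = 4.3 cm
RCF_original = 11.18 × 4.3 × (24.766)² = 11.18 × 4.3 × 613.354756 ≈ 29,486.4 × g
29,486.4 = 11.18 × 6.2 × (N/1000)²
(N/1000)² = 29,486.4 / 69.316 = 425.391
N = 1000 × √425.391 ≈ 20,625.0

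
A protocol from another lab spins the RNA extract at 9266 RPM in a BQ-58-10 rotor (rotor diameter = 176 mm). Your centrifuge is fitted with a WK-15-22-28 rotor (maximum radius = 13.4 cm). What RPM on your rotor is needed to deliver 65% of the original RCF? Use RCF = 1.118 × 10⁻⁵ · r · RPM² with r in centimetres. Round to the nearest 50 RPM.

Original rotor: r = 176 mm / 2 = 88 mm = 8.8 cm
RCF_original = 1.118 × 10⁻⁵ × 8.8 × (9266)² = 1.118 × 10⁻⁵ × 8.8 × 85,858,756 ≈ 8,447.1 × g
Target RCF = 0.65 × 8,447.1 ≈ 5,490.6 × g
5,490.6 = 1.118 × 10⁻⁵ × 13.4 × N²
N² = 5,490.6 / (14.9812 × 10⁻⁵) = 36,649,935
N ≈ √36,649,935 ≈ 6,053.9

≈ 6050 RPM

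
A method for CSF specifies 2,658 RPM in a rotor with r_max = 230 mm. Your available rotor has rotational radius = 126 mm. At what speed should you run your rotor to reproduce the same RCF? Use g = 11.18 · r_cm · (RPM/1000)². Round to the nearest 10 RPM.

3590 RPM

Original rotor: r = 230 mm = 23.0 cm
RCF_original = 11.18 × 23 × (2.658)² = 11.18 × 23 × 7.064964 ≈ 1,816.7 × g
Your rotor: r = 126 mm = 12.6 cm
1,816.7 = 11.18 × 12.6 × (N/1000)²
(N/1000)² = 1,816.7 / 140.868 = 12.89647
N = 1000 × √12.89647 ≈ 3,591.2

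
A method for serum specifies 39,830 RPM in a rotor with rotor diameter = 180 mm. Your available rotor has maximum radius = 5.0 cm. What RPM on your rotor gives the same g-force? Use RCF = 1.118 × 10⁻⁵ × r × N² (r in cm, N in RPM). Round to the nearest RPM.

53438 RPM

Original rotor: r = 180 mm / 2 = 90 mm = 9 cm
RCF = 1.118 × 10⁻⁵ × r × N²
RCF_original = 1.118 × 10⁻⁵ × 9 × (39830)² = 1.118 × 10⁻⁵ × 9 × 1,586,428,900 ≈ 159,626.5 × g
159,626.5 = 1.118 × 10⁻⁵ × 5 × N²
N² = 159,626.5 / (5.59 × 10⁻⁵) = 2,855,572,451
N ≈ √2,855,572,451 ≈ 53,437.6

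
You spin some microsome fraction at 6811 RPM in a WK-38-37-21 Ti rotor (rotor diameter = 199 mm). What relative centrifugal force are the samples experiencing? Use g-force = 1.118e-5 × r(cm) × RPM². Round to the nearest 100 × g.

r = 199 mm / 2 = 99.5 mm = 9.95 cm
RCF = 1.118 × 10⁻⁵ × r × N²
RCF = 1.118 × 10⁻⁵ × 9.95 × (6811)² = 1.118 × 10⁻⁵ × 9.95 × 46,389,721 ≈ 5,160.4 × g

5200 x g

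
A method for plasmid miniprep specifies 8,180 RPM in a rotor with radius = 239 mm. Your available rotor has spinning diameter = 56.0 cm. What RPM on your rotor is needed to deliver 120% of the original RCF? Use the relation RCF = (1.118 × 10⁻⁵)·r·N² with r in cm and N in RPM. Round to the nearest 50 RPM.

≈ 8300 RPM

Original rotor: r = 239 mm = 23.9 cm
RCF_original = 1.118 × 10⁻⁵ × 23.9 × (8180)² = 1.118 × 10⁻⁵ × 23.9 × 66,912,400 ≈ 17,879.1 × g
Target RCF = 1.2 × 17,879.1 ≈ 21,454.9 × g
Your rotor: r = 56.0 / 2 = 28 cm
21,454.9 = 1.118 × 10⁻⁵ × 28 × N²
N² = 21,454.9 / (31.304 × 10⁻⁵) = 68,537,248
N ≈ √68,537,248 ≈ 8,278.7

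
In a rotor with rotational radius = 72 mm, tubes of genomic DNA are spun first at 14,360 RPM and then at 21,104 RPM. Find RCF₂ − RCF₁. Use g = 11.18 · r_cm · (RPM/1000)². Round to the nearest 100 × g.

19300 × g

r = 72 mm = 7.2 cm
RCF₁ = 11.18 × 7.2 × (14.36)² = 11.18 × 7.2 × 206.2096 ≈ 16,599 × g
RCF₂ = 11.18 × 7.2 × (21.104)² = 11.18 × 7.2 × 445.378816 ≈ 35,851.2 × g
Increase = 35,851.2 − 16,599 = 19,252.2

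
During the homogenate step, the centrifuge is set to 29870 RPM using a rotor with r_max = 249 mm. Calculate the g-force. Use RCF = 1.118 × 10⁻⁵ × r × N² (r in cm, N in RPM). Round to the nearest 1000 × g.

r = 249 mm = 24.9 cm
RCF = 1.118 × 10⁻⁵ × 24.9 × (29870)² = 1.118 × 10⁻⁵ × 24.9 × 892,216,900 ≈ 248,377.1 × g

RCF ≈ 248000 g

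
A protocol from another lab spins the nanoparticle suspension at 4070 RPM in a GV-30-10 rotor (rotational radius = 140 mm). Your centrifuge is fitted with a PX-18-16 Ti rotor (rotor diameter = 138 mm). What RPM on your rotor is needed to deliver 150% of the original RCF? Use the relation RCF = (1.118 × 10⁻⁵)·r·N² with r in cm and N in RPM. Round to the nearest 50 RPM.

Original rotor: r = 140 mm = 14.0 cm
RCF_original = 1.118 × 10⁻⁵ × 14 × (4070)² = 1.118 × 10⁻⁵ × 14 × 16,564,900 ≈ 2,592.7 × g
Target RCF = 1.5 × 2,592.7 ≈ 3,889 × g
Your rotor: r = 138 mm / 2 = 69 mm = 6.9 cm
3,889 = 1.118 × 10⁻⁵ × 6.9 × N²
N² = 3,889 / (7.7142 × 10⁻⁵) = 50,413,523
N ≈ √50,413,523 ≈ 7,100.2

7100 RPM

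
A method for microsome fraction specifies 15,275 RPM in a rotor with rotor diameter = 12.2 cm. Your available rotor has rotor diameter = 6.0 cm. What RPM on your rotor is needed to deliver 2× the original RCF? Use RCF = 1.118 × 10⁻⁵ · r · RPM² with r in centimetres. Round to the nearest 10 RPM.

30800 RPM

Original rotor: r = 12.2 / 2 = 6.1 cm
RCF = 1.118 × 10⁻⁵ × r × N²
RCF_original = 1.118 × 10⁻⁵ × 6.1 × (15275)² = 1.118 × 10⁻⁵ × 6.1 × 233,325,625 ≈ 15,912.3 × g
Target RCF = 2 × 15,912.3 ≈ 31,824.6 × g
Your rotor: r = 6.0 / 2 = 3 cm
31,824.6 = 1.118 × 10⁻⁵ × 3 × N²
N² = 31,824.6 / (3.354 × 10⁻⁵) = 948,855,098
N ≈ √948,855,098 ≈ 30,803.5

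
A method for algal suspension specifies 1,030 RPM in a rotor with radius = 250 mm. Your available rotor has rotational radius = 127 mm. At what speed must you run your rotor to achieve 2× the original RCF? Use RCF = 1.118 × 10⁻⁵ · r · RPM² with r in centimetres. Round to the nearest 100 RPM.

≈ 2000 RPM

Original rotor: r = 250 mm = 25.0 cm
RCF_original = 1.118 × 10⁻⁵ × 25 × (1030)² = 1.118 × 10⁻⁵ × 25 × 1,060,900 ≈ 296.5 × g
Target RCF = 2 × 296.5 ≈ 593 × g
Your rotor: r = 127 mm = 12.7 cm
593 = 1.118 × 10⁻⁵ × 12.7 × N²
N² = 593 / (14.1986 × 10⁻⁵) = 4,176,468
N ≈ √4,176,468 ≈ 2,043.6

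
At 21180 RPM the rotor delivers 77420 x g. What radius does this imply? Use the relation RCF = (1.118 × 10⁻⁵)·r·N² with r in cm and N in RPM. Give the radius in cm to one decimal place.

r ≈ 15.4 cm

77420 = 1.118 × 10⁻⁵ × r × (21180)²
r = 77420 / (1.118 × 10⁻⁵ × 448,592,400) = 77420 / 5015.263 ≈ 15.437 cm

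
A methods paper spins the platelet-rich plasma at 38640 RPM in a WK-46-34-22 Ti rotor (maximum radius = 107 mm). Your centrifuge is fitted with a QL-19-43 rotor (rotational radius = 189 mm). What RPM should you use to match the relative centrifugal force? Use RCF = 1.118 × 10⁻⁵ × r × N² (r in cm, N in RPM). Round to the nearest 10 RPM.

29070 RPM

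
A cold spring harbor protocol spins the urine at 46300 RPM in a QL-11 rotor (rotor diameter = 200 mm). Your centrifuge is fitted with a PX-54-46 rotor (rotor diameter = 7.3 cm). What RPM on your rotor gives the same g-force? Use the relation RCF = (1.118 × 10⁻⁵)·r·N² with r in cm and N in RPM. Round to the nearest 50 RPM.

≈ 76650 RPM

Original rotor: r = 200 mm / 2 = 100 mm = 10 cm
RCF = 1.118 × 10⁻⁵ × r × N²
RCF_original = 1.118 × 10⁻⁵ × 10 × (46300)² = 1.118 × 10⁻⁵ × 10 × 2,143,690,000 ≈ 239,664.5 × g
Your rotor: r = 7.3 / 2 = 3.65 cm
239,664.5 = 1.118 × 10⁻⁵ × 3.65 × N²
N² = 239,664.5 / (4.0807 × 10⁻⁵) = 5,873,122,258
N ≈ √5,873,122,258 ≈ 76,636.3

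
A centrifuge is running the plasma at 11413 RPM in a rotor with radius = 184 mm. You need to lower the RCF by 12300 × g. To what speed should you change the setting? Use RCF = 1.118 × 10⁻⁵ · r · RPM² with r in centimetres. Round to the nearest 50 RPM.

r = 184 mm = 18.4 cm
Current RCF = 1.118 × 10⁻⁵ × 18.4 × (11413)² = 1.118 × 10⁻⁵ × 18.4 × 130,256,569 ≈ 26,795.3 × g
Target RCF = 26,795.3 − 12,300 = 14,495.3 × g
N² = 14,495.3 / (20.5712 × 10⁻⁵) = 70,464,047
N ≈ √70,464,047 ≈ 8,394.3

≈ 8400 RPM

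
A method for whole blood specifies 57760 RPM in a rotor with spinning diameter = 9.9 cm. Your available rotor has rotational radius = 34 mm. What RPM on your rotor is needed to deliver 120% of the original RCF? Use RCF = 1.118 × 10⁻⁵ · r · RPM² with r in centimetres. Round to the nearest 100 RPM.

≈ 76300 RPM

Original rotor: r = 9.9 / 2 = 4.95 cm
RCF = 1.118 × 10⁻⁵ × r × N²
RCF_original = 1.118 × 10⁻⁵ × 4.95 × (57760)² = 1.118 × 10⁻⁵ × 4.95 × 3,336,217,600 ≈ 184,629.6 × g
Target RCF = 1.2 × 184,629.6 ≈ 221,555.5 × g
Your rotor: r = 34 mm = 3.4 cm
221,555.5 = 1.118 × 10⁻⁵ × 3.4 × N²
N² = 221,555.5 / (3.8012 × 10⁻⁵) = 5,828,567,295
N ≈ √5,828,567,295 ≈ 76,345.1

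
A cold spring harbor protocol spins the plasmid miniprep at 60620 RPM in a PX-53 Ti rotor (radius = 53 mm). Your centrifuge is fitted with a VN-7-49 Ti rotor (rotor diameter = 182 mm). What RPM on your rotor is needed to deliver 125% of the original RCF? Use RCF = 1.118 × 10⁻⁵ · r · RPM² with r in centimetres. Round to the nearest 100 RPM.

Original rotor: r = 53 mm = 5.3 cm
RCF = 1.118 × 10⁻⁵ × r × N²
RCF_original = 1.118 × 10⁻⁵ × 5.3 × (60620)² = 1.118 × 10⁻⁵ × 5.3 × 3,674,784,400 ≈ 217,745.7 × g
Target RCF = 1.25 × 217,745.7 ≈ 272,182.1 × g
Your rotor: r = 182 mm / 2 = 91 mm = 9.1 cm
272,182.1 = 1.118 × 10⁻⁵ × 9.1 × N²
N² = 272,182.1 / (10.1738 × 10⁻⁵) = 2,675,323,871
N ≈ √2,675,323,871 ≈ 51,723.5

≈ 51700 RPM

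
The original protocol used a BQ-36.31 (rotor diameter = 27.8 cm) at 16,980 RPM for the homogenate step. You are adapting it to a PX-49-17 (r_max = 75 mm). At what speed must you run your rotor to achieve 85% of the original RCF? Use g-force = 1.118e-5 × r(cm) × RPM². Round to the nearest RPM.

≈ 21312 RPM

Original rotor: r = 27.8 / 2 = 13.9 cm
RCF_original = 1.118 × 10⁻⁵ × 13.9 × (16980)² = 1.118 × 10⁻⁵ × 13.9 × 288,320,400 ≈ 44,805.6 × g
Target RCF = 0.85 × 44,805.6 ≈ 38,084.8 × g
Your rotor: r = 75 mm = 7.5 cm
38,084.8 = 1.118 × 10⁻⁵ × 7.5 × N²
N² = 38,084.8 / (8.385 × 10⁻⁵) = 454,201,550
N ≈ √454,201,550 ≈ 21,312.0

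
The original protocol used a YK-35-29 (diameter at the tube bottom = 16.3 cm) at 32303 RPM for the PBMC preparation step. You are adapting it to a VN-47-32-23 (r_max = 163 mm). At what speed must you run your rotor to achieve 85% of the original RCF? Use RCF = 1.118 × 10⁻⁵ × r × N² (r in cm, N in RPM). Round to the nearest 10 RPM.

Original rotor: r = 16.3 / 2 = 8.15 cm
RCF = 1.118 × 10⁻⁵ × r × N²
RCF_original = 1.118 × 10⁻⁵ × 8.15 × (32303)² = 1.118 × 10⁻⁵ × 8.15 × 1,043,483,809 ≈ 95,079.1 × g
Target RCF = 0.85 × 95,079.1 ≈ 80,817.2 × g
Your rotor: r = 163 mm = 16.3 cm
80,817.2 = 1.118 × 10⁻⁵ × 16.3 × N²
N² = 80,817.2 / (18.2234 × 10⁻⁵) = 443,480,360
N ≈ √443,480,360 ≈ 21,059.0

≈ 21060 RPM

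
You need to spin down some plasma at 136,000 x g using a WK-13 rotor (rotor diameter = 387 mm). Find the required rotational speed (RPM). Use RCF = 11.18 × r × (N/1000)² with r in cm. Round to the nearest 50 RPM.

r = 387 mm / 2 = 193.5 mm = 19.35 cm
136,000 = 11.18 × 19.35 × (N/1000)²
(N/1000)² = 136,000 / 216.333 = 628.6604
N = 1000 × √628.6604 ≈ 25,073.1

≈ 25050 RPM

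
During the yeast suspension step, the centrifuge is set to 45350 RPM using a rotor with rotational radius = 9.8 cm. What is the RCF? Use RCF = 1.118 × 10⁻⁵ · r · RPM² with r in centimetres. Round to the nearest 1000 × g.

≈ 225000 x g

RCF = 1.118 × 10⁻⁵ × 9.8 × (45350)² = 1.118 × 10⁻⁵ × 9.8 × 2,056,622,500 ≈ 225,331.8 × g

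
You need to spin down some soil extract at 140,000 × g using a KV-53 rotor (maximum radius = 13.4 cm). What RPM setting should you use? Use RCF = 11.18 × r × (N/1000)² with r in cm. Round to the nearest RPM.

N ≈ 30570 RPM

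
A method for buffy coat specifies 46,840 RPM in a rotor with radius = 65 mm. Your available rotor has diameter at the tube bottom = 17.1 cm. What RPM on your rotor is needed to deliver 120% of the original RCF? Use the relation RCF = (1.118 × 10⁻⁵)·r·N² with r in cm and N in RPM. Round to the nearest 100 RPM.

≈ 44700 RPM

Original rotor: r = 65 mm = 6.5 cm
RCF = 1.118 × 10⁻⁵ × r × N²
RCF_original = 1.118 × 10⁻⁵ × 6.5 × (46840)² = 1.118 × 10⁻⁵ × 6.5 × 2,193,985,600 ≈ 159,436.9 × g
Target RCF = 1.2 × 159,436.9 ≈ 191,324.3 × g
Your rotor: r = 17.1 / 2 = 8.55 cm
191,324.3 = 1.118 × 10⁻⁵ × 8.55 × N²
N² = 191,324.3 / (9.5589 × 10⁻⁵) = 2,001,530,511
N ≈ √2,001,530,511 ≈ 44,738.5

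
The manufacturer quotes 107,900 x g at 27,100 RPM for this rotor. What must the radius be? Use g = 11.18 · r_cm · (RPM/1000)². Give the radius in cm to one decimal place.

107900 = 11.18 × r × (27.1)²
r = 107900 / (11.18 × 734.41) = 107900 / 8210.704 ≈ 13.141 cm

≈ 13.1 cm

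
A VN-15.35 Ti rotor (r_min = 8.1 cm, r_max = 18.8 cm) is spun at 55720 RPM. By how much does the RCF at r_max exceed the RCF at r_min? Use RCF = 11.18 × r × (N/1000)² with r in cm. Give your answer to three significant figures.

ΔRCF ≈ 371000 x g

RCF_max = 11.18 × 18.8 × (55.72)² = 11.18 × 18.8 × 3,104.7184 ≈ 652,562.1 × g
RCF_min = 11.18 × 8.1 × (55.72)² = 11.18 × 8.1 × 3,104.7184 ≈ 281,157.1 × g
ΔRCF = 652,562.1 − 281,157.1 = 371,405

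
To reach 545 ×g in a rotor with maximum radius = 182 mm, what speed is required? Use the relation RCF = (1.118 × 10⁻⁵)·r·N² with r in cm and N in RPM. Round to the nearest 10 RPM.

1640 RPM

r = 182 mm = 18.2 cm
RCF = 1.118 × 10⁻⁵ × r × N²
545 = 1.118 × 10⁻⁵ × 18.2 × N²
N² = 545 / (20.3476 × 10⁻⁵) = 2,678,449
N ≈ √2,678,449 ≈ 1,636.6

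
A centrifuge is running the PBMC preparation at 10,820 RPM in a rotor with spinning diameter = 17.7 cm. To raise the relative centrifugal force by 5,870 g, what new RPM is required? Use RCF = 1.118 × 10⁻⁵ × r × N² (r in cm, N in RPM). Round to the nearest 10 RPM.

r = 17.7 / 2 = 8.85 cm
Current RCF = 1.118 × 10⁻⁵ × 8.85 × (10820)² = 1.118 × 10⁻⁵ × 8.85 × 117,072,400 ≈ 11,583.5 × g
Target RCF = 11,583.5 + 5,870 = 17,453.5 × g
N² = 17,453.5 / (9.8943 × 10⁻⁵) = 176,399,543
N ≈ √176,399,543 ≈ 13,281.5

13280 RPM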